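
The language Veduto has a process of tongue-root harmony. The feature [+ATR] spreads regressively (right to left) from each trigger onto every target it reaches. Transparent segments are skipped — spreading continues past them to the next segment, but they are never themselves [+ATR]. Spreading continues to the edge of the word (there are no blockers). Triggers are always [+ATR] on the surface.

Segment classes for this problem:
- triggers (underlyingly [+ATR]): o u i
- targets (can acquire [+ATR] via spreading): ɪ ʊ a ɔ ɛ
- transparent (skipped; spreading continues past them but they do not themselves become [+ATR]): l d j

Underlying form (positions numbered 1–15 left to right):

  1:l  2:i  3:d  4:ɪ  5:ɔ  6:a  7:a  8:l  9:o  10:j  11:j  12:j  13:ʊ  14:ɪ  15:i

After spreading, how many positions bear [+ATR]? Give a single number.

From /i/ at 2 leftward: 1 /l/ transparent; word edge.
From /o/ at 9 leftward: 8 /l/ transparent; 7 /a/ → [+ATR]; 6 /a/ → [+ATR]; 5 /ɔ/ → [+ATR]; 4 /ɪ/ → [+ATR]; 3 /d/ transparent; 2 /i/ is itself a trigger — this domain ends here.
From /i/ at 15 leftward: 14 /ɪ/ → [+ATR]; 13 /ʊ/ → [+ATR]; 12 /j/ transparent; 11 /j/ transparent; 10 /j/ transparent; 9 /o/ is itself a trigger — this domain ends here.
[+ATR] positions on the surface: 2 4 5 6 7 9 13 14 15.

9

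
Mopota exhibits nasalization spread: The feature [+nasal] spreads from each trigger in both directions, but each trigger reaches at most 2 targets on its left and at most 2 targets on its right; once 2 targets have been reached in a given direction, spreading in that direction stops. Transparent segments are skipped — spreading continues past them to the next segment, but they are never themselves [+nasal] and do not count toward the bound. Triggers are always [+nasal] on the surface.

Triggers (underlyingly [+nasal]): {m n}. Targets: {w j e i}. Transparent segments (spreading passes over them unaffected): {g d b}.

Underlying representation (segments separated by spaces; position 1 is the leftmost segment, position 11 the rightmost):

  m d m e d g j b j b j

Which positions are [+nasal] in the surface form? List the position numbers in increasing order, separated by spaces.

1 3 4 7

From /m/ at 1 rightward: 2 /d/ transparent; 3 /m/ is itself a trigger — this domain ends here.
From /m/ at 1 leftward: word edge.
From /m/ at 3 rightward: 4 /e/ → [+nasal]; 5 /d/ transparent; 6 /g/ transparent; 7 /j/ → [+nasal]; bound reached.
From /m/ at 3 leftward: 2 /d/ transparent; 1 /m/ is itself a trigger — this domain ends here.
Targets with no active source: positions 9 11 stay [-nasal].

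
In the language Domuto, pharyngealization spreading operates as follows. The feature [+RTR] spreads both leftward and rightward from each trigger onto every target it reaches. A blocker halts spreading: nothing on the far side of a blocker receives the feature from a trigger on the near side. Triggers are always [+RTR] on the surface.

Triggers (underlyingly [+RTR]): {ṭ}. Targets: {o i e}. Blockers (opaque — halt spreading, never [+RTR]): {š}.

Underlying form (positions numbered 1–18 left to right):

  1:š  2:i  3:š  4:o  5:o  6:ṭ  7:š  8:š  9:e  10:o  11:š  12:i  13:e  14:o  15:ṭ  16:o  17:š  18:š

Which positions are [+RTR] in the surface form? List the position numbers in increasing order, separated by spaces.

4 5 6 12 13 14 15 16

From /ṭ/ at 6 rightward: 7 /š/ blocks.
From /ṭ/ at 6 leftward: 5 /o/ → [+RTR]; 4 /o/ → [+RTR]; 3 /š/ blocks.
From /ṭ/ at 15 rightward: 16 /o/ → [+RTR]; 17 /š/ blocks.
From /ṭ/ at 15 leftward: 14 /o/ → [+RTR]; 13 /e/ → [+RTR]; 12 /i/ → [+RTR]; 11 /š/ blocks.
Targets with no active source: positions 2 9 10 stay [-emphatic].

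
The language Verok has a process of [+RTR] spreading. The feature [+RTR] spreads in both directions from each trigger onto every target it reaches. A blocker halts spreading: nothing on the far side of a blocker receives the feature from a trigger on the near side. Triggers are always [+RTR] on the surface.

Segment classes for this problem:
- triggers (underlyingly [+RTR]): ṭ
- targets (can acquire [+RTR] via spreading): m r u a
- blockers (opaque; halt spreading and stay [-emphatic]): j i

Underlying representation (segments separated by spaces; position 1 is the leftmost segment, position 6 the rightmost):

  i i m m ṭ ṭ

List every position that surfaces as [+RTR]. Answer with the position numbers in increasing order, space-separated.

3 4 5 6

From /ṭ/ at 5 rightward: 6 /ṭ/ is itself a trigger — this domain ends here.
From /ṭ/ at 5 leftward: 4 /m/ → [+RTR]; 3 /m/ → [+RTR]; 2 /i/ blocks.
From /ṭ/ at 6 rightward: word edge.
From /ṭ/ at 6 leftward: 5 /ṭ/ is itself a trigger — this domain ends here.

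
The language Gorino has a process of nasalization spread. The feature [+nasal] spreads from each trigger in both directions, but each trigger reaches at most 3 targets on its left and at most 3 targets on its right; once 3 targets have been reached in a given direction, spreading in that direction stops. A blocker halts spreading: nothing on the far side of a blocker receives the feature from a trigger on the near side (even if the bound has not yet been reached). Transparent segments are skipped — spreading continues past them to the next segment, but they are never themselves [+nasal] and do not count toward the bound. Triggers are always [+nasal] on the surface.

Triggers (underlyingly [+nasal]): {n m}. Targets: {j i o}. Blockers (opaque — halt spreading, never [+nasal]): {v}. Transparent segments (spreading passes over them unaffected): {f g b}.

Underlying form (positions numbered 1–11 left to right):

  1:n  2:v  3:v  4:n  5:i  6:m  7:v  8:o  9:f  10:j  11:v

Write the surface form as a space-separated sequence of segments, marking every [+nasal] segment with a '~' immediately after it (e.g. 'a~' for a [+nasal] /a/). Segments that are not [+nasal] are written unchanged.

n~ v v n~ i~ m~ v o f j v

From /n/ at 1 rightward: 2 /v/ blocks.
From /n/ at 1 leftward: word edge.
From /n/ at 4 rightward: 5 /i/ → [+nasal]; 6 /m/ is itself a trigger — this domain ends here.
From /n/ at 4 leftward: 3 /v/ blocks.
From /m/ at 6 rightward: 7 /v/ blocks.
From /m/ at 6 leftward: 5 /i/ → [+nasal]; 4 /n/ is itself a trigger — this domain ends here.
Targets with no active source: positions 8 10 stay [-nasal].
[+nasal] positions on the surface: 1 4 5 6.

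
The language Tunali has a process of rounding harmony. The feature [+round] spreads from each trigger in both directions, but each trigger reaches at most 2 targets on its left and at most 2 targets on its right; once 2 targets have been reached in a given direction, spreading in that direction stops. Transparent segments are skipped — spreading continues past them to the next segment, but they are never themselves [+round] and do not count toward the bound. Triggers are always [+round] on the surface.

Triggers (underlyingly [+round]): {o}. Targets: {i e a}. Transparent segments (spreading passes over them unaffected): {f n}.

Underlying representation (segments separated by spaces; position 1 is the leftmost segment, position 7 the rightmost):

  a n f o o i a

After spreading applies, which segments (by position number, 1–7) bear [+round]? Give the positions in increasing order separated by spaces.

From /o/ at 4 rightward: 5 /o/ is itself a trigger — this domain ends here.
From /o/ at 4 leftward: 3 /f/ transparent; 2 /n/ transparent; 1 /a/ → [+round]; word edge.
From /o/ at 5 rightward: 6 /i/ → [+round]; 7 /a/ → [+round]; bound reached.
From /o/ at 5 leftward: 4 /o/ is itself a trigger — this domain ends here.

1 4 5 6 7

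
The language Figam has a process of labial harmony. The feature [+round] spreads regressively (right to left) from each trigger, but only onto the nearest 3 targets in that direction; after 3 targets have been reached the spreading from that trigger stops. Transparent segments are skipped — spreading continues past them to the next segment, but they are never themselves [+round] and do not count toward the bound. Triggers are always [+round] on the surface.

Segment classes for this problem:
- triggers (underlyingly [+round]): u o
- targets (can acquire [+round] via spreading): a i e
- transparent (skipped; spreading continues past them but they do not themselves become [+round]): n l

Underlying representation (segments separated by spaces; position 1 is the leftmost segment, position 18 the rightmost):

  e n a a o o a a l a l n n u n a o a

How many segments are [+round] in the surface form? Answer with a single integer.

11

From /o/ at 5 leftward: 4 /a/ → [+round]; 3 /a/ → [+round]; 2 /n/ transparent; 1 /e/ → [+round]; bound reached.
From /o/ at 6 leftward: 5 /o/ is itself a trigger — this domain ends here.
From /u/ at 14 leftward: 13 /n/ transparent; 12 /n/ transparent; 11 /l/ transparent; 10 /a/ → [+round]; 9 /l/ transparent; 8 /a/ → [+round]; 7 /a/ → [+round]; bound reached.
From /o/ at 17 leftward: 16 /a/ → [+round]; 15 /n/ transparent; 14 /u/ is itself a trigger — this domain ends here.
Target with no active source: position 18 stays [-round].
[+round] positions on the surface: 1 3 4 5 6 7 8 10 14 16 17.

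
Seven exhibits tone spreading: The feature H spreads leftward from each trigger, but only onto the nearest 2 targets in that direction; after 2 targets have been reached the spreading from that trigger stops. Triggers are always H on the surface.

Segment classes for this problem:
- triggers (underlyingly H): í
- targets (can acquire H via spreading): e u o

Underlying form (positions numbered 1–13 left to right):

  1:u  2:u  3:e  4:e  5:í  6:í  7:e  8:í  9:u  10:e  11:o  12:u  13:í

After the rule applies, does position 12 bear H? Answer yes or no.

yes

From /í/ at 5 leftward: 4 /e/ → H; 3 /e/ → H; bound reached.
From /í/ at 6 leftward: 5 /í/ is itself a trigger — this domain ends here.
From /í/ at 8 leftward: 7 /e/ → H; 6 /í/ is itself a trigger — this domain ends here.
From /í/ at 13 leftward: 12 /u/ → H; 11 /o/ → H; bound reached.
Targets with no active source: positions 1 2 9 10 stay [-high tone].
H positions on the surface: 3 4 5 6 7 8 11 12 13.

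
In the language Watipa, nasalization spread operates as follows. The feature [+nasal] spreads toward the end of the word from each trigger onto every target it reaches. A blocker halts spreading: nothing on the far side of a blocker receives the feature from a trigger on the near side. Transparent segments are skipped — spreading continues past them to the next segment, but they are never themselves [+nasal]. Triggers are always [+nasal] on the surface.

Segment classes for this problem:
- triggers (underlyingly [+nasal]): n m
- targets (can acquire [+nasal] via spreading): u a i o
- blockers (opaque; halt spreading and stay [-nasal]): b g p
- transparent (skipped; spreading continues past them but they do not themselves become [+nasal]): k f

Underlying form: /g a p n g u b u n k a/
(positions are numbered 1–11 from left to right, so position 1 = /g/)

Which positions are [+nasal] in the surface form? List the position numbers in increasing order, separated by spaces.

4 9 11

From /n/ at 4 rightward: 5 /g/ blocks.
From /n/ at 9 rightward: 10 /k/ transparent; 11 /a/ → [+nasal]; word edge.
Targets with no active source: positions 2 6 8 stay [-nasal].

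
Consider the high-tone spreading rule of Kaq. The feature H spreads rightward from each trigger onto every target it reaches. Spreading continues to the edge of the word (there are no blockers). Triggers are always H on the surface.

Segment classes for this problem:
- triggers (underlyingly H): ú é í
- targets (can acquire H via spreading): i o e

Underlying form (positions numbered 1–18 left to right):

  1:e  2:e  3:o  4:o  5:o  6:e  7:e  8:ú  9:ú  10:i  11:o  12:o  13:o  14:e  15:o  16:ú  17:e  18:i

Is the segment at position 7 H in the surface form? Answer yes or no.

no

From /ú/ at 8 rightward: 9 /ú/ is itself a trigger — this domain ends here.
From /ú/ at 9 rightward: 10 /i/ → H; 11 /o/ → H; 12 /o/ → H; 13 /o/ → H; 14 /e/ → H; 15 /o/ → H; 16 /ú/ is itself a trigger — this domain ends here.
From /ú/ at 16 rightward: 17 /e/ → H; 18 /i/ → H; word edge.
Targets with no active source: positions 1 2 3 4 5 6 7 stay [-high tone].
H positions on the surface: 8 9 10 11 12 13 14 15 16 17 18.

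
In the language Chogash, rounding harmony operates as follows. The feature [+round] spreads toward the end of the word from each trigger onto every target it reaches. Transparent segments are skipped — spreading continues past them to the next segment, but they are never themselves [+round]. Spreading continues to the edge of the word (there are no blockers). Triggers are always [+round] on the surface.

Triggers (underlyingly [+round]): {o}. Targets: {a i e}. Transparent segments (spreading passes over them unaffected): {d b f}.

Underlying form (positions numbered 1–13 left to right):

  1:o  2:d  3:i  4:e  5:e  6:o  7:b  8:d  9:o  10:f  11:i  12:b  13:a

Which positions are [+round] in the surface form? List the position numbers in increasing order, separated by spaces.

From /o/ at 1 rightward: 2 /d/ transparent; 3 /i/ → [+round]; 4 /e/ → [+round]; 5 /e/ → [+round]; 6 /o/ is itself a trigger — this domain ends here.
From /o/ at 6 rightward: 7 /b/ transparent; 8 /d/ transparent; 9 /o/ is itself a trigger — this domain ends here.
From /o/ at 9 rightward: 10 /f/ transparent; 11 /i/ → [+round]; 12 /b/ transparent; 13 /a/ → [+round]; word edge.

1 3 4 5 6 9 11 13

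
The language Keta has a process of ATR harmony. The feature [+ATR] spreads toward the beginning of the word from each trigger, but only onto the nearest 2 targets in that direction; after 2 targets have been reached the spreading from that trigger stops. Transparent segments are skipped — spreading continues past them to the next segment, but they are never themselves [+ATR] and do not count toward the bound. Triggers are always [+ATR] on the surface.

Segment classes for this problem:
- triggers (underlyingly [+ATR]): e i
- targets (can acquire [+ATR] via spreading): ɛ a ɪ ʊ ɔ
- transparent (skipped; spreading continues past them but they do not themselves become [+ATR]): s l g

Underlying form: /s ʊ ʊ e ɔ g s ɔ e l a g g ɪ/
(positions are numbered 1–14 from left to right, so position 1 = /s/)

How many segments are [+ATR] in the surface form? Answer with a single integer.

6

From /e/ at 4 leftward: 3 /ʊ/ → [+ATR]; 2 /ʊ/ → [+ATR]; bound reached.
From /e/ at 9 leftward: 8 /ɔ/ → [+ATR]; 7 /s/ transparent; 6 /g/ transparent; 5 /ɔ/ → [+ATR]; bound reached.
Targets with no active source: positions 11 14 stay [-ATR].
[+ATR] positions on the surface: 2 3 4 5 8 9.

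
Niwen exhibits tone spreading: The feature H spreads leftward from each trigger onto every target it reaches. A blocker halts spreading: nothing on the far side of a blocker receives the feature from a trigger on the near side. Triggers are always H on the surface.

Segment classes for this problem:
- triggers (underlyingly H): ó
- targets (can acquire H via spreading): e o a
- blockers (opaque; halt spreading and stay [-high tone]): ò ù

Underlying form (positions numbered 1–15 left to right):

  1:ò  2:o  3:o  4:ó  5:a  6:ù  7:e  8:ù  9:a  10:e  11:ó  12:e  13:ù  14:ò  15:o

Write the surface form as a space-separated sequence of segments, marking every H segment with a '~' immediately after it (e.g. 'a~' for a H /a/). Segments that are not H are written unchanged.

From /ó/ at 4 leftward: 3 /o/ → H; 2 /o/ → H; 1 /ò/ blocks.
From /ó/ at 11 leftward: 10 /e/ → H; 9 /a/ → H; 8 /ù/ blocks.
Targets with no active source: positions 5 7 12 15 stay [-high tone].
H positions on the surface: 2 3 4 9 10 11.

ò o~ o~ ó~ a ù e ù a~ e~ ó~ e ù ò o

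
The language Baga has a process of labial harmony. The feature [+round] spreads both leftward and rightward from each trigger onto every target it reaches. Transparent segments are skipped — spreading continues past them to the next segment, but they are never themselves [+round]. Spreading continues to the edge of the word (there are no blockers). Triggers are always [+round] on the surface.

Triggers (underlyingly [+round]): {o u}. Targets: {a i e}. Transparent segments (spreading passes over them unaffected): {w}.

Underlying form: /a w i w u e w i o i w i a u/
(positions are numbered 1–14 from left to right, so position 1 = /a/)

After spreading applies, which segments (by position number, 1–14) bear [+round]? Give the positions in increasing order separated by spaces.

1 3 5 6 8 9 10 12 13 14

From /u/ at 5 rightward: 6 /e/ → [+round]; 7 /w/ transparent; 8 /i/ → [+round]; 9 /o/ is itself a trigger — this domain ends here.
From /u/ at 5 leftward: 4 /w/ transparent; 3 /i/ → [+round]; 2 /w/ transparent; 1 /a/ → [+round]; word edge.
From /o/ at 9 rightward: 10 /i/ → [+round]; 11 /w/ transparent; 12 /i/ → [+round]; 13 /a/ → [+round]; 14 /u/ is itself a trigger — this domain ends here.
From /o/ at 9 leftward: 8 /i/ → [+round]; 7 /w/ transparent; 6 /e/ → [+round]; 5 /u/ is itself a trigger — this domain ends here.
From /u/ at 14 rightward: word edge.
From /u/ at 14 leftward: 13 /a/ → [+round]; 12 /i/ → [+round]; 11 /w/ transparent; 10 /i/ → [+round]; 9 /o/ is itself a trigger — this domain ends here.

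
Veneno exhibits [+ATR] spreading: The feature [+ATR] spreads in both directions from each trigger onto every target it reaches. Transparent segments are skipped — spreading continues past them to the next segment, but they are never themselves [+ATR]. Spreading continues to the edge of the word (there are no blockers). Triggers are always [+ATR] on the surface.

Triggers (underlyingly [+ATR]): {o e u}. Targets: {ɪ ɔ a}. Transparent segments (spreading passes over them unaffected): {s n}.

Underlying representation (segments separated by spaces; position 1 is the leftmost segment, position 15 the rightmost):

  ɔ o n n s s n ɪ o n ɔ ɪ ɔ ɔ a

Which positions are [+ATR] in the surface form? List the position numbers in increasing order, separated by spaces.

1 2 8 9 11 12 13 14 15

From /o/ at 2 rightward: 3 /n/ transparent; 4 /n/ transparent; 5 /s/ transparent; 6 /s/ transparent; 7 /n/ transparent; 8 /ɪ/ → [+ATR]; 9 /o/ is itself a trigger — this domain ends here.
From /o/ at 2 leftward: 1 /ɔ/ → [+ATR]; word edge.
From /o/ at 9 rightward: 10 /n/ transparent; 11 /ɔ/ → [+ATR]; 12 /ɪ/ → [+ATR]; 13 /ɔ/ → [+ATR]; 14 /ɔ/ → [+ATR]; 15 /a/ → [+ATR]; word edge.
From /o/ at 9 leftward: 8 /ɪ/ → [+ATR]; 7 /n/ transparent; 6 /s/ transparent; 5 /s/ transparent; 4 /n/ transparent; 3 /n/ transparent; 2 /o/ is itself a trigger — this domain ends here.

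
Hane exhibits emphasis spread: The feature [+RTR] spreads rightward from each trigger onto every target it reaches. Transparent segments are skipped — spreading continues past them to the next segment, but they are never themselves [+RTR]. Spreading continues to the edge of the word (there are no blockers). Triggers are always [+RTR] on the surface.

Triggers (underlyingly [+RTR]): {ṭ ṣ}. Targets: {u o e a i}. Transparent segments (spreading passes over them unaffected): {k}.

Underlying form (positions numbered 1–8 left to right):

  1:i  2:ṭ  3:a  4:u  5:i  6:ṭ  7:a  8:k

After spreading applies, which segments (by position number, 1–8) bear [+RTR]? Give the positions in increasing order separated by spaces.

2 3 4 5 6 7

From /ṭ/ at 2 rightward: 3 /a/ → [+RTR]; 4 /u/ → [+RTR]; 5 /i/ → [+RTR]; 6 /ṭ/ is itself a trigger — this domain ends here.
From /ṭ/ at 6 rightward: 7 /a/ → [+RTR]; 8 /k/ transparent; word edge.
Target with no active source: position 1 stays [-emphatic].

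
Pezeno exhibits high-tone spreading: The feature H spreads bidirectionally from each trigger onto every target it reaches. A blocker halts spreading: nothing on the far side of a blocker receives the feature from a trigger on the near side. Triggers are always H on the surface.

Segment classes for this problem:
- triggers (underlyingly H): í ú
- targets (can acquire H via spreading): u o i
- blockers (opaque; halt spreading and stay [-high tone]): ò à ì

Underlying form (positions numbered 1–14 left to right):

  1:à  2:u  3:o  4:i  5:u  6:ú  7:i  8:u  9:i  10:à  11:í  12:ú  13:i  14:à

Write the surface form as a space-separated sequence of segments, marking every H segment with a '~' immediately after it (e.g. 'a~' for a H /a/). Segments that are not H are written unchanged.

à u~ o~ i~ u~ ú~ i~ u~ i~ à í~ ú~ i~ à

From /ú/ at 6 rightward: 7 /i/ → H; 8 /u/ → H; 9 /i/ → H; 10 /à/ blocks.
From /ú/ at 6 leftward: 5 /u/ → H; 4 /i/ → H; 3 /o/ → H; 2 /u/ → H; 1 /à/ blocks.
From /í/ at 11 rightward: 12 /ú/ is itself a trigger — this domain ends here.
From /í/ at 11 leftward: 10 /à/ blocks.
From /ú/ at 12 rightward: 13 /i/ → H; 14 /à/ blocks.
From /ú/ at 12 leftward: 11 /í/ is itself a trigger — this domain ends here.
H positions on the surface: 2 3 4 5 6 7 8 9 11 12 13.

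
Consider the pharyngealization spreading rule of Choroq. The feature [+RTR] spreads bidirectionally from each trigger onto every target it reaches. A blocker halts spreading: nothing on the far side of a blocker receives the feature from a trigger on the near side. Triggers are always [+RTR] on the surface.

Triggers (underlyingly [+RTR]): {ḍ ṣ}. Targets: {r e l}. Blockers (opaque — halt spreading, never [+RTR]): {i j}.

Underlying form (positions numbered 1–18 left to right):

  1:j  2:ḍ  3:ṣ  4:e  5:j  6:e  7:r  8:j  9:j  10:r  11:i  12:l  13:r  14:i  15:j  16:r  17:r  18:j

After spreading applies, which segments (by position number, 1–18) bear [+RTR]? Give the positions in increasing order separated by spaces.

2 3 4

From /ḍ/ at 2 rightward: 3 /ṣ/ is itself a trigger — this domain ends here.
From /ḍ/ at 2 leftward: 1 /j/ blocks.
From /ṣ/ at 3 rightward: 4 /e/ → [+RTR]; 5 /j/ blocks.
From /ṣ/ at 3 leftward: 2 /ḍ/ is itself a trigger — this domain ends here.
Targets with no active source: positions 6 7 10 12 13 16 17 stay [-emphatic].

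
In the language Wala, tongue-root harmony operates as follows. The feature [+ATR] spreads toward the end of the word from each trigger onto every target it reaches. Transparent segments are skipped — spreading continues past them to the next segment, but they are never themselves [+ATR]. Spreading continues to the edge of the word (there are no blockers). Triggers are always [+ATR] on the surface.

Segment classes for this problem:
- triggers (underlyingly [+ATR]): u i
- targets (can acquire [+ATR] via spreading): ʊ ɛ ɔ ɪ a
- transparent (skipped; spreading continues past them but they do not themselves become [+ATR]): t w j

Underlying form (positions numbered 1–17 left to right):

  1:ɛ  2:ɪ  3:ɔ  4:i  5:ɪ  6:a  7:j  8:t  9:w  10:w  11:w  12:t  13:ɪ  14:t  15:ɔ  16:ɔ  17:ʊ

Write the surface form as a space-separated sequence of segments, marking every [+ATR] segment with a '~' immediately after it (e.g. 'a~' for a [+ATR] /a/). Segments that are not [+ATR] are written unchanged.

ɛ ɪ ɔ i~ ɪ~ a~ j t w w w t ɪ~ t ɔ~ ɔ~ ʊ~

From /i/ at 4 rightward: 5 /ɪ/ → [+ATR]; 6 /a/ → [+ATR]; 7 /j/ transparent; 8 /t/ transparent; 9 /w/ transparent; 10 /w/ transparent; 11 /w/ transparent; 12 /t/ transparent; 13 /ɪ/ → [+ATR]; 14 /t/ transparent; 15 /ɔ/ → [+ATR]; 16 /ɔ/ → [+ATR]; 17 /ʊ/ → [+ATR]; word edge.
Targets with no active source: positions 1 2 3 stay [-ATR].
[+ATR] positions on the surface: 4 5 6 13 15 16 17.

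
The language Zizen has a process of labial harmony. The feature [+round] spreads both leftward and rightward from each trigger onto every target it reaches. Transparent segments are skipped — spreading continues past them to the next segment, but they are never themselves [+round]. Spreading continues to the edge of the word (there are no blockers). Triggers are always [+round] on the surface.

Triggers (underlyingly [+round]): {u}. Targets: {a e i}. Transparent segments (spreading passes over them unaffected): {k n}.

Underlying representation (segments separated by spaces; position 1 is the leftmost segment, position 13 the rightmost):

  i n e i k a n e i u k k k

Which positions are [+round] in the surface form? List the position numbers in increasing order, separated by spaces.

1 3 4 6 8 9 10

From /u/ at 10 rightward: 11 /k/ transparent; 12 /k/ transparent; 13 /k/ transparent; word edge.
From /u/ at 10 leftward: 9 /i/ → [+round]; 8 /e/ → [+round]; 7 /n/ transparent; 6 /a/ → [+round]; 5 /k/ transparent; 4 /i/ → [+round]; 3 /e/ → [+round]; 2 /n/ transparent; 1 /i/ → [+round]; word edge.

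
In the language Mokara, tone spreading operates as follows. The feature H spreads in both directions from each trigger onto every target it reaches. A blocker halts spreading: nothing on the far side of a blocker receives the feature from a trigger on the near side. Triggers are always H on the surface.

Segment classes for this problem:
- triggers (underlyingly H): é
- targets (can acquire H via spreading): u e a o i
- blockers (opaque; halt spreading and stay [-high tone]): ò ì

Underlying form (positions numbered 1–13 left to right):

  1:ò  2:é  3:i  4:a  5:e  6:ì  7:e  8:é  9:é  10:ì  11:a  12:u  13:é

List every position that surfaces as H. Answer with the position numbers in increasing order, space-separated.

From /é/ at 2 rightward: 3 /i/ → H; 4 /a/ → H; 5 /e/ → H; 6 /ì/ blocks.
From /é/ at 2 leftward: 1 /ò/ blocks.
From /é/ at 8 rightward: 9 /é/ is itself a trigger — this domain ends here.
From /é/ at 8 leftward: 7 /e/ → H; 6 /ì/ blocks.
From /é/ at 9 rightward: 10 /ì/ blocks.
From /é/ at 9 leftward: 8 /é/ is itself a trigger — this domain ends here.
From /é/ at 13 rightward: word edge.
From /é/ at 13 leftward: 12 /u/ → H; 11 /a/ → H; 10 /ì/ blocks.

2 3 4 5 7 8 9 11 12 13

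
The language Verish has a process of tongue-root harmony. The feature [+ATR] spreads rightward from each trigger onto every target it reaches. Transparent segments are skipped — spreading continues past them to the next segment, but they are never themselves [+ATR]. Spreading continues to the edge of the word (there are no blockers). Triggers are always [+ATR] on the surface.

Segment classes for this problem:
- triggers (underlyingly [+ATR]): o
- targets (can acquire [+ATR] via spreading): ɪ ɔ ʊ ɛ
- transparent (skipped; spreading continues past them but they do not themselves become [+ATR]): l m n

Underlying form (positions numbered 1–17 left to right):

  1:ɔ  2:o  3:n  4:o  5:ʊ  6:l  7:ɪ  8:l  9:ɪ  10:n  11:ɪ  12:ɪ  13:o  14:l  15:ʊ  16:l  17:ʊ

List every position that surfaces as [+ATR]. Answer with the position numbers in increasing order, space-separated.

2 4 5 7 9 11 12 13 15 17

From /o/ at 2 rightward: 3 /n/ transparent; 4 /o/ is itself a trigger — this domain ends here.
From /o/ at 4 rightward: 5 /ʊ/ → [+ATR]; 6 /l/ transparent; 7 /ɪ/ → [+ATR]; 8 /l/ transparent; 9 /ɪ/ → [+ATR]; 10 /n/ transparent; 11 /ɪ/ → [+ATR]; 12 /ɪ/ → [+ATR]; 13 /o/ is itself a trigger — this domain ends here.
From /o/ at 13 rightward: 14 /l/ transparent; 15 /ʊ/ → [+ATR]; 16 /l/ transparent; 17 /ʊ/ → [+ATR]; word edge.
Target with no active source: position 1 stays [-ATR].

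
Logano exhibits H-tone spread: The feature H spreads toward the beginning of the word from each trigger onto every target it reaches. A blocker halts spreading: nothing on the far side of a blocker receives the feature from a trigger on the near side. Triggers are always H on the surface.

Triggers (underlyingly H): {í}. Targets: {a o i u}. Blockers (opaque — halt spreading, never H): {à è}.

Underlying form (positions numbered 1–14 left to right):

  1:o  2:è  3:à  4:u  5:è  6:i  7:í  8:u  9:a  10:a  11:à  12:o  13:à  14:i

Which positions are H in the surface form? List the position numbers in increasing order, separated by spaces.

From /í/ at 7 leftward: 6 /i/ → H; 5 /è/ blocks.
Targets with no active source: positions 1 4 8 9 10 12 14 stay [-high tone].

6 7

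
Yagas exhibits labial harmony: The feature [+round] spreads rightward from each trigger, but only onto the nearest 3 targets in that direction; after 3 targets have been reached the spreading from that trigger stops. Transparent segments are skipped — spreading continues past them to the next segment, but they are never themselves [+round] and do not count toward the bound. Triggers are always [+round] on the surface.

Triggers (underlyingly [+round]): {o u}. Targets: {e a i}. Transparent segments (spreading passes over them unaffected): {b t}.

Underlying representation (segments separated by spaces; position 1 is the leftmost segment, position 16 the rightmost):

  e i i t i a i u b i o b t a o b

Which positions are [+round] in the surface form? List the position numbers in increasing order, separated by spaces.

From /u/ at 8 rightward: 9 /b/ transparent; 10 /i/ → [+round]; 11 /o/ is itself a trigger — this domain ends here.
From /o/ at 11 rightward: 12 /b/ transparent; 13 /t/ transparent; 14 /a/ → [+round]; 15 /o/ is itself a trigger — this domain ends here.
From /o/ at 15 rightward: 16 /b/ transparent; word edge.
Targets with no active source: positions 1 2 3 5 6 7 stay [-round].

8 10 11 14 15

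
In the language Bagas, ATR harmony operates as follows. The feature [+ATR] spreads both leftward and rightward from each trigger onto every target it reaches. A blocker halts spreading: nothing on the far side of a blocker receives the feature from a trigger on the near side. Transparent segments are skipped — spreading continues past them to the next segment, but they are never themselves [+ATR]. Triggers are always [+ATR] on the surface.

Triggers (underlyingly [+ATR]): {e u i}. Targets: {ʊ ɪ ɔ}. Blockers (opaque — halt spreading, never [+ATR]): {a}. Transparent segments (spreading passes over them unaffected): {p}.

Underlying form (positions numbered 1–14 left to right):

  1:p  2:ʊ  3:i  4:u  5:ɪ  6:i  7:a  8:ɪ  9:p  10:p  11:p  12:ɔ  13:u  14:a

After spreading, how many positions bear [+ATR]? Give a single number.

8

From /i/ at 3 rightward: 4 /u/ is itself a trigger — this domain ends here.
From /i/ at 3 leftward: 2 /ʊ/ → [+ATR]; 1 /p/ transparent; word edge.
From /u/ at 4 rightward: 5 /ɪ/ → [+ATR]; 6 /i/ is itself a trigger — this domain ends here.
From /u/ at 4 leftward: 3 /i/ is itself a trigger — this domain ends here.
From /i/ at 6 rightward: 7 /a/ blocks.
From /i/ at 6 leftward: 5 /ɪ/ → [+ATR]; 4 /u/ is itself a trigger — this domain ends here.
From /u/ at 13 rightward: 14 /a/ blocks.
From /u/ at 13 leftward: 12 /ɔ/ → [+ATR]; 11 /p/ transparent; 10 /p/ transparent; 9 /p/ transparent; 8 /ɪ/ → [+ATR]; 7 /a/ blocks.
[+ATR] positions on the surface: 2 3 4 5 6 8 12 13.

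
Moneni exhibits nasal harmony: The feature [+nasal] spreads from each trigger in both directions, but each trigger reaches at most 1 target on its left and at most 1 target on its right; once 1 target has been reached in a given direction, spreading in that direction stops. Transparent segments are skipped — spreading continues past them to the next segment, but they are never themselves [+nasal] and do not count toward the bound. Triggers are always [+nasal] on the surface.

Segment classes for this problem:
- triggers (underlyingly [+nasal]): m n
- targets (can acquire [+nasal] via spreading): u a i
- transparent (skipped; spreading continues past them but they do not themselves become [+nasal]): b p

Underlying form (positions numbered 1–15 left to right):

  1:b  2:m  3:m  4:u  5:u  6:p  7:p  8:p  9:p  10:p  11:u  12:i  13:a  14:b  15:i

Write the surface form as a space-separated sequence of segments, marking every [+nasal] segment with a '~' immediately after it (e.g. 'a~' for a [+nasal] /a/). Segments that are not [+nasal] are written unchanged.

b m~ m~ u~ u p p p p p u i a b i

From /m/ at 2 rightward: 3 /m/ is itself a trigger — this domain ends here.
From /m/ at 2 leftward: 1 /b/ transparent; word edge.
From /m/ at 3 rightward: 4 /u/ → [+nasal]; bound reached.
From /m/ at 3 leftward: 2 /m/ is itself a trigger — this domain ends here.
Targets with no active source: positions 5 11 12 13 15 stay [-nasal].
[+nasal] positions on the surface: 2 3 4.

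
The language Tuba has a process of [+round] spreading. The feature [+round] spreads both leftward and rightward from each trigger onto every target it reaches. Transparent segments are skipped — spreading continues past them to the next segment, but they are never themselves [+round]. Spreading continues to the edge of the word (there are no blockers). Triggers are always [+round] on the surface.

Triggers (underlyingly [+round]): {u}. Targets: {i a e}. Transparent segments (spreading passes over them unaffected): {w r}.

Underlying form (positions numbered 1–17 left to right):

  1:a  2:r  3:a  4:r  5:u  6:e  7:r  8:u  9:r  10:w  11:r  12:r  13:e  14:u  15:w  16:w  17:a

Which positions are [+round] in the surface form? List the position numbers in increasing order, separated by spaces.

From /u/ at 5 rightward: 6 /e/ → [+round]; 7 /r/ transparent; 8 /u/ is itself a trigger — this domain ends here.
From /u/ at 5 leftward: 4 /r/ transparent; 3 /a/ → [+round]; 2 /r/ transparent; 1 /a/ → [+round]; word edge.
From /u/ at 8 rightward: 9 /r/ transparent; 10 /w/ transparent; 11 /r/ transparent; 12 /r/ transparent; 13 /e/ → [+round]; 14 /u/ is itself a trigger — this domain ends here.
From /u/ at 8 leftward: 7 /r/ transparent; 6 /e/ → [+round]; 5 /u/ is itself a trigger — this domain ends here.
From /u/ at 14 rightward: 15 /w/ transparent; 16 /w/ transparent; 17 /a/ → [+round]; word edge.
From /u/ at 14 leftward: 13 /e/ → [+round]; 12 /r/ transparent; 11 /r/ transparent; 10 /w/ transparent; 9 /r/ transparent; 8 /u/ is itself a trigger — this domain ends here.

1 3 5 6 8 13 14 17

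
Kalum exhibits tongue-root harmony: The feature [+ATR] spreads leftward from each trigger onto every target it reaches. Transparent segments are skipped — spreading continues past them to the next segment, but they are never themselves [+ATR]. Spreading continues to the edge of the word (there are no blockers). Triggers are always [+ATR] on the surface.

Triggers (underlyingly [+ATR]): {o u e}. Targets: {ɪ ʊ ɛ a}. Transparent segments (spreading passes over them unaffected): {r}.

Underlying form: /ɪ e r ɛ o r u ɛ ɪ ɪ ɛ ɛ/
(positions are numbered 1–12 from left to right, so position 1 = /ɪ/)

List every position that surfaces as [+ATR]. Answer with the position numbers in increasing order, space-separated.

From /e/ at 2 leftward: 1 /ɪ/ → [+ATR]; word edge.
From /o/ at 5 leftward: 4 /ɛ/ → [+ATR]; 3 /r/ transparent; 2 /e/ is itself a trigger — this domain ends here.
From /u/ at 7 leftward: 6 /r/ transparent; 5 /o/ is itself a trigger — this domain ends here.
Targets with no active source: positions 8 9 10 11 12 stay [-ATR].

1 2 4 5 7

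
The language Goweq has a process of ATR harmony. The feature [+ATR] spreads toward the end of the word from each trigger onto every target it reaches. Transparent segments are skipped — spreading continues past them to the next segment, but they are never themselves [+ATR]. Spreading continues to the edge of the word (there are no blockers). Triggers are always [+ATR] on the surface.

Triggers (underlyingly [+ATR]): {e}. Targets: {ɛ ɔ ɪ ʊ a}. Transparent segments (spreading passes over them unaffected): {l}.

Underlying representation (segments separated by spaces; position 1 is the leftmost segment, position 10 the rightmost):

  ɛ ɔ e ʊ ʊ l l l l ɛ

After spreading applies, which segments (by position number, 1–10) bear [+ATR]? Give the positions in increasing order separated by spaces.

From /e/ at 3 rightward: 4 /ʊ/ → [+ATR]; 5 /ʊ/ → [+ATR]; 6 /l/ transparent; 7 /l/ transparent; 8 /l/ transparent; 9 /l/ transparent; 10 /ɛ/ → [+ATR]; word edge.
Targets with no active source: positions 1 2 stay [-ATR].

3 4 5 10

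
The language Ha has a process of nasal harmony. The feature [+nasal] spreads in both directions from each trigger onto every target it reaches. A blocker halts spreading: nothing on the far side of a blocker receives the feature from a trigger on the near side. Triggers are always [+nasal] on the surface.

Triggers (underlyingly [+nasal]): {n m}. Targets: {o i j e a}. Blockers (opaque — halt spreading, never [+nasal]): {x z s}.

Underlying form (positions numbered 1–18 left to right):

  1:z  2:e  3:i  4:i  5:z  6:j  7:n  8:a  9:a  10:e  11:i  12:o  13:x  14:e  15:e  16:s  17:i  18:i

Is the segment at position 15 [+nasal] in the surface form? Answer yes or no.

From /n/ at 7 rightward: 8 /a/ → [+nasal]; 9 /a/ → [+nasal]; 10 /e/ → [+nasal]; 11 /i/ → [+nasal]; 12 /o/ → [+nasal]; 13 /x/ blocks.
From /n/ at 7 leftward: 6 /j/ → [+nasal]; 5 /z/ blocks.
Targets with no active source: positions 2 3 4 14 15 17 18 stay [-nasal].
[+nasal] positions on the surface: 6 7 8 9 10 11 12.

no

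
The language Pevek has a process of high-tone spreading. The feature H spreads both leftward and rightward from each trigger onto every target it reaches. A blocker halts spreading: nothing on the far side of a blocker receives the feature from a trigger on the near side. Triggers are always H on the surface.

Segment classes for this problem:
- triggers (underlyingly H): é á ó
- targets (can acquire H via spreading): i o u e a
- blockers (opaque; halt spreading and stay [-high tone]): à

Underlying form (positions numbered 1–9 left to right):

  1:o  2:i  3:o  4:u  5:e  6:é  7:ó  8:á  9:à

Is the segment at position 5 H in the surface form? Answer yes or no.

From /é/ at 6 rightward: 7 /ó/ is itself a trigger — this domain ends here.
From /é/ at 6 leftward: 5 /e/ → H; 4 /u/ → H; 3 /o/ → H; 2 /i/ → H; 1 /o/ → H; word edge.
From /ó/ at 7 rightward: 8 /á/ is itself a trigger — this domain ends here.
From /ó/ at 7 leftward: 6 /é/ is itself a trigger — this domain ends here.
From /á/ at 8 rightward: 9 /à/ blocks.
From /á/ at 8 leftward: 7 /ó/ is itself a trigger — this domain ends here.
H positions on the surface: 1 2 3 4 5 6 7 8.

yes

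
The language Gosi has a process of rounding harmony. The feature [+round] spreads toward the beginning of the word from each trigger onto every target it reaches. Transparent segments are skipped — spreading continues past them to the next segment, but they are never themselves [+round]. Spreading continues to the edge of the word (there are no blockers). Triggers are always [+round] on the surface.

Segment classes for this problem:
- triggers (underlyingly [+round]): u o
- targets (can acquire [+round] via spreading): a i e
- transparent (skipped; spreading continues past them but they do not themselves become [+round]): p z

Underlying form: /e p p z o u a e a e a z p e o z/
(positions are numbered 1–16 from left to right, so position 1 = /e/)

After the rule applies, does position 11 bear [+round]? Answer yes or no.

From /o/ at 5 leftward: 4 /z/ transparent; 3 /p/ transparent; 2 /p/ transparent; 1 /e/ → [+round]; word edge.
From /u/ at 6 leftward: 5 /o/ is itself a trigger — this domain ends here.
From /o/ at 15 leftward: 14 /e/ → [+round]; 13 /p/ transparent; 12 /z/ transparent; 11 /a/ → [+round]; 10 /e/ → [+round]; 9 /a/ → [+round]; 8 /e/ → [+round]; 7 /a/ → [+round]; 6 /u/ is itself a trigger — this domain ends here.
[+round] positions on the surface: 1 5 6 7 8 9 10 11 14 15.

yes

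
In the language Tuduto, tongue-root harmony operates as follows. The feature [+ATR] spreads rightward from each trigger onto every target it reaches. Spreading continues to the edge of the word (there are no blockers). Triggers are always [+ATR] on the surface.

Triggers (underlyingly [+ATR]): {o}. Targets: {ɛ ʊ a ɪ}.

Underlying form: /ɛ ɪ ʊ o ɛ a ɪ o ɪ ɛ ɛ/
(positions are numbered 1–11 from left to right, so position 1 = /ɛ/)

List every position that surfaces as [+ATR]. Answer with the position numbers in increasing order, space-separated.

4 5 6 7 8 9 10 11

From /o/ at 4 rightward: 5 /ɛ/ → [+ATR]; 6 /a/ → [+ATR]; 7 /ɪ/ → [+ATR]; 8 /o/ is itself a trigger — this domain ends here.
From /o/ at 8 rightward: 9 /ɪ/ → [+ATR]; 10 /ɛ/ → [+ATR]; 11 /ɛ/ → [+ATR]; word edge.
Targets with no active source: positions 1 2 3 stay [-ATR].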